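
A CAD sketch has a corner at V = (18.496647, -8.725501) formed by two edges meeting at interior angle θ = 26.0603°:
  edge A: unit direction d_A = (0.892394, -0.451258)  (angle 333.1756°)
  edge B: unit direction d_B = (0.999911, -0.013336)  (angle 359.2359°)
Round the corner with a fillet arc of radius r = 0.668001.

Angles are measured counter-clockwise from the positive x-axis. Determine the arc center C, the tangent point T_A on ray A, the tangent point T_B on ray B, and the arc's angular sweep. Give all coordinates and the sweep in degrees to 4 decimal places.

bisector direction at 346.2057° = (0.971158,-0.238436)
center distance |VC| = r/sin(θ/2) = 0.668001/sin(13.0302°) = 2.962787
C = V + |VC|·bis = (21.3740,-9.4319)
T_A = V + ((C−V)·d_A)·d_A = V + 2.8865·d_A = (21.0725,-10.0281)
T_B = V + ((C−V)·d_B)·d_B = V + 2.8865·d_B = (21.3829,-8.7640)
sweep = 180° − θ = 153.9397°

center=(21.3740,-9.4319) T_A=(21.0725,-10.0281) T_B=(21.3829,-8.7640) sweep=153.9397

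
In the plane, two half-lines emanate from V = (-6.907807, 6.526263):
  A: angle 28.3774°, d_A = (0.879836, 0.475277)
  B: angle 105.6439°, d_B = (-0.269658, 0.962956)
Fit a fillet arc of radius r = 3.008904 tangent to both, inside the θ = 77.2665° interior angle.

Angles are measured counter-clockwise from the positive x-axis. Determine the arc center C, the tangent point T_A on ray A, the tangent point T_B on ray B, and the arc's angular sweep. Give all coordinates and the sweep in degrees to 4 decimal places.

bisector direction at 67.0106° = (0.390560,0.920577)
center distance |VC| = r/sin(θ/2) = 3.008904/sin(38.6332°) = 4.819389
C = V + |VC|·bis = (-5.0255,10.9629)
T_A = V + ((C−V)·d_A)·d_A = V + 3.7647·d_A = (-3.5955,8.3155)
T_B = V + ((C−V)·d_B)·d_B = V + 3.7647·d_B = (-7.9230,10.1515)
sweep = 180° − θ = 102.7335°

center=(-5.0255,10.9629) T_A=(-3.5955,8.3155) T_B=(-7.9230,10.1515) sweep=102.7335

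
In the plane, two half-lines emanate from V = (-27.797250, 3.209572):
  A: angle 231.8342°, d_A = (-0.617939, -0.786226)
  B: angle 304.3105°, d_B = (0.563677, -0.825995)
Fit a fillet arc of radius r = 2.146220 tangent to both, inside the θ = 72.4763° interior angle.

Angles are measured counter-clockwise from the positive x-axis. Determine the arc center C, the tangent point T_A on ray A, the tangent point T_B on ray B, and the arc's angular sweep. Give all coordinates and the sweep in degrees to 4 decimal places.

bisector direction at 268.0723° = (-0.033637,-0.999434)
center distance |VC| = r/sin(θ/2) = 2.146220/sin(36.2381°) = 3.630628
C = V + |VC|·bis = (-27.9194,-0.4190)
T_A = V + ((C−V)·d_A)·d_A = V + 2.9283·d_A = (-29.6068,0.9072)
T_B = V + ((C−V)·d_B)·d_B = V + 2.9283·d_B = (-26.1466,0.7908)
sweep = 180° − θ = 107.5237°

center=(-27.9194,-0.4190) T_A=(-29.6068,0.9072) T_B=(-26.1466,0.7908) sweep=107.5237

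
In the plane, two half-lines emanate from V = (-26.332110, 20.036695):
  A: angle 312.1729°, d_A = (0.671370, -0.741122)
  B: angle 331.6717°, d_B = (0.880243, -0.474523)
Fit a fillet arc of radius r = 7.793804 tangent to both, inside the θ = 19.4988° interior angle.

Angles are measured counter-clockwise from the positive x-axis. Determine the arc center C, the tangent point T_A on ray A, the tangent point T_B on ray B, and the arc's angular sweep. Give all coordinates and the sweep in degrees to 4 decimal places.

bisector direction at 321.9223° = (0.787175,-0.616730)
center distance |VC| = r/sin(θ/2) = 7.793804/sin(9.7494°) = 46.024812
C = V + |VC|·bis = (9.8975,-8.3482)
T_A = V + ((C−V)·d_A)·d_A = V + 45.3601·d_A = (4.1213,-13.5807)
T_B = V + ((C−V)·d_B)·d_B = V + 45.3601·d_B = (13.5958,-1.4877)
sweep = 180° − θ = 160.5012°

center=(9.8975,-8.3482) T_A=(4.1213,-13.5807) T_B=(13.5958,-1.4877) sweep=160.5012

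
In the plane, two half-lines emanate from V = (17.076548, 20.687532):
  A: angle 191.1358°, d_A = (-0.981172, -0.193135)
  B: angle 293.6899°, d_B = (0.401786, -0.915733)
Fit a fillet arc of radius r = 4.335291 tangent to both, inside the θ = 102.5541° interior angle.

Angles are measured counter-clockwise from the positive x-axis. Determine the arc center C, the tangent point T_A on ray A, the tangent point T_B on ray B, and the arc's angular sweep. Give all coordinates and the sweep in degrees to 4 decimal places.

center=(14.5032,15.7625) T_A=(13.6659,20.0162) T_B=(18.4732,17.5044) sweep=77.4459

bisector direction at 242.4129° = (-0.463097,-0.886307)
center distance |VC| = r/sin(θ/2) = 4.335291/sin(51.2771°) = 5.556784
C = V + |VC|·bis = (14.5032,15.7625)
T_A = V + ((C−V)·d_A)·d_A = V + 3.4761·d_A = (13.6659,20.0162)
T_B = V + ((C−V)·d_B)·d_B = V + 3.4761·d_B = (18.4732,17.5044)
sweep = 180° − θ = 77.4459°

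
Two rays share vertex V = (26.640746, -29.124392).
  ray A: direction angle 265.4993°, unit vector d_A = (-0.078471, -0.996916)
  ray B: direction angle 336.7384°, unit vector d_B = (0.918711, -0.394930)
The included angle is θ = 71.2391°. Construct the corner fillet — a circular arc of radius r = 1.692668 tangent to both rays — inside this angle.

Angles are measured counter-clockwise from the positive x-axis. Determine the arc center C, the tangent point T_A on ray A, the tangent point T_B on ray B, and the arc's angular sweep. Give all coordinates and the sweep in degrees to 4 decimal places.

bisector direction at 301.1188° = (0.516815,-0.856097)
center distance |VC| = r/sin(θ/2) = 1.692668/sin(35.6195°) = 2.906365
C = V + |VC|·bis = (28.1428,-31.6125)
T_A = V + ((C−V)·d_A)·d_A = V + 2.3626·d_A = (26.4554,-31.4797)
T_B = V + ((C−V)·d_B)·d_B = V + 2.3626·d_B = (28.8113,-30.0574)
sweep = 180° − θ = 108.7609°

center=(28.1428,-31.6125) T_A=(26.4554,-31.4797) T_B=(28.8113,-30.0574) sweep=108.7609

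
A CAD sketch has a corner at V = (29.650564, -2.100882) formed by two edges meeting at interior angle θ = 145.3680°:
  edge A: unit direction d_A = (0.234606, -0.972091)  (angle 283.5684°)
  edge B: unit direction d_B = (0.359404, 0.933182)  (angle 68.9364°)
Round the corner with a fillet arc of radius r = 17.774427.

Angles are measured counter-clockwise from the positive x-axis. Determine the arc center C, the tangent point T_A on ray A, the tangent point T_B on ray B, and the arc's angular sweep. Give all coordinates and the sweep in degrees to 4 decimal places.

center=(48.2290,-3.3178) T_A=(30.9506,-7.4878) T_B=(31.6422,3.0704) sweep=34.6320

bisector direction at 356.2524° = (0.997862,-0.065361)
center distance |VC| = r/sin(θ/2) = 17.774427/sin(72.6840°) = 18.618248
C = V + |VC|·bis = (48.2290,-3.3178)
T_A = V + ((C−V)·d_A)·d_A = V + 5.5416·d_A = (30.9506,-7.4878)
T_B = V + ((C−V)·d_B)·d_B = V + 5.5416·d_B = (31.6422,3.0704)
sweep = 180° − θ = 34.6320°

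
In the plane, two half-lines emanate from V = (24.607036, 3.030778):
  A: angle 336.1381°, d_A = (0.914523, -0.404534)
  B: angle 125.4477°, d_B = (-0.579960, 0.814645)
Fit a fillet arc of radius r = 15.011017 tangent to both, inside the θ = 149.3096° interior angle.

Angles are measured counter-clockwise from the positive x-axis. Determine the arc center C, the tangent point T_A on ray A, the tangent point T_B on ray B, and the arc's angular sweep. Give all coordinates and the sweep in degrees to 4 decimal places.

center=(34.4467,15.0923) T_A=(28.3742,1.3644) T_B=(22.2180,6.3865) sweep=30.6904

bisector direction at 50.7929° = (0.632125,0.774866)
center distance |VC| = r/sin(θ/2) = 15.011017/sin(74.6548°) = 15.565960
C = V + |VC|·bis = (34.4467,15.0923)
T_A = V + ((C−V)·d_A)·d_A = V + 4.1193·d_A = (28.3742,1.3644)
T_B = V + ((C−V)·d_B)·d_B = V + 4.1193·d_B = (22.2180,6.3865)
sweep = 180° − θ = 30.6904°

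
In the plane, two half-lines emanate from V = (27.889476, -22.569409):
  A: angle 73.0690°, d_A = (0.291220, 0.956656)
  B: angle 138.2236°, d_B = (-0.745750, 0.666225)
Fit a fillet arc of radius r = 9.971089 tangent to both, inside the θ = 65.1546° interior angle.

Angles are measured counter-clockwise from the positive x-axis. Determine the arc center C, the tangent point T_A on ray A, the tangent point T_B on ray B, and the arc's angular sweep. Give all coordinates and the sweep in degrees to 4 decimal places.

bisector direction at 105.6463° = (-0.269698,0.962945)
center distance |VC| = r/sin(θ/2) = 9.971089/sin(32.5773°) = 18.518582
C = V + |VC|·bis = (22.8951,-4.7370)
T_A = V + ((C−V)·d_A)·d_A = V + 15.6050·d_A = (32.4340,-7.6408)
T_B = V + ((C−V)·d_B)·d_B = V + 15.6050·d_B = (16.2521,-12.1730)
sweep = 180° − θ = 114.8454°

center=(22.8951,-4.7370) T_A=(32.4340,-7.6408) T_B=(16.2521,-12.1730) sweep=114.8454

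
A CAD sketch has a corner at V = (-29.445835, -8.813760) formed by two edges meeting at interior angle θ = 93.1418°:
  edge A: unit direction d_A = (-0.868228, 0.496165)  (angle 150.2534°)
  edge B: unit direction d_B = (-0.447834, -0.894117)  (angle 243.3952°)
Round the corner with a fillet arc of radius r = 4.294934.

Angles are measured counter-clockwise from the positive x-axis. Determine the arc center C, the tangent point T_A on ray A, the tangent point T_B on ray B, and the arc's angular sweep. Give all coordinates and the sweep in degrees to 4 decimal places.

bisector direction at 196.8243° = (-0.957197,-0.289438)
center distance |VC| = r/sin(θ/2) = 4.294934/sin(46.5709°) = 5.914049
C = V + |VC|·bis = (-35.1067,-10.5255)
T_A = V + ((C−V)·d_A)·d_A = V + 4.0657·d_A = (-32.9757,-6.7965)
T_B = V + ((C−V)·d_B)·d_B = V + 4.0657·d_B = (-31.2666,-12.4489)
sweep = 180° − θ = 86.8582°

center=(-35.1067,-10.5255) T_A=(-32.9757,-6.7965) T_B=(-31.2666,-12.4489) sweep=86.8582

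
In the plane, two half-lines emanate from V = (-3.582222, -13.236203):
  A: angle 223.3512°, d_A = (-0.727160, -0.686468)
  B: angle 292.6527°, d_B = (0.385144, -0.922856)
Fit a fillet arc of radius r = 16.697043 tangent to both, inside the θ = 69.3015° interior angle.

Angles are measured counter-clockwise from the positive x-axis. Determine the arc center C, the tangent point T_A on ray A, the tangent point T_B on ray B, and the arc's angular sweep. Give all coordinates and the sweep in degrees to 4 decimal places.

center=(-9.6869,-41.9613) T_A=(-21.1489,-29.8199) T_B=(5.7221,-35.5305) sweep=110.6985

bisector direction at 258.0020° = (-0.207878,-0.978155)
center distance |VC| = r/sin(θ/2) = 16.697043/sin(34.6508°) = 29.366597
C = V + |VC|·bis = (-9.6869,-41.9613)
T_A = V + ((C−V)·d_A)·d_A = V + 24.1579·d_A = (-21.1489,-29.8199)
T_B = V + ((C−V)·d_B)·d_B = V + 24.1579·d_B = (5.7221,-35.5305)
sweep = 180° − θ = 110.6985°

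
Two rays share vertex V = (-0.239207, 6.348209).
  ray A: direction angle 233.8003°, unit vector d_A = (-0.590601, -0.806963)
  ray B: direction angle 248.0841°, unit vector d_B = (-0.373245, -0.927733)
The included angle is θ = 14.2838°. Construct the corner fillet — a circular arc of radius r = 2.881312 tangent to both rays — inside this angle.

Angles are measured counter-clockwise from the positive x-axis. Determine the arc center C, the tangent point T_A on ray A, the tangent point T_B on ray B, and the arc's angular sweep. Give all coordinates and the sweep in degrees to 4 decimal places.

center=(-11.4952,-13.9100) T_A=(-13.8203,-12.2083) T_B=(-8.8221,-14.9854) sweep=165.7162

bisector direction at 240.9422° = (-0.485692,-0.874130)
center distance |VC| = r/sin(θ/2) = 2.881312/sin(7.1419°) = 23.175248
C = V + |VC|·bis = (-11.4952,-13.9100)
T_A = V + ((C−V)·d_A)·d_A = V + 22.9954·d_A = (-13.8203,-12.2083)
T_B = V + ((C−V)·d_B)·d_B = V + 22.9954·d_B = (-8.8221,-14.9854)
sweep = 180° − θ = 165.7162°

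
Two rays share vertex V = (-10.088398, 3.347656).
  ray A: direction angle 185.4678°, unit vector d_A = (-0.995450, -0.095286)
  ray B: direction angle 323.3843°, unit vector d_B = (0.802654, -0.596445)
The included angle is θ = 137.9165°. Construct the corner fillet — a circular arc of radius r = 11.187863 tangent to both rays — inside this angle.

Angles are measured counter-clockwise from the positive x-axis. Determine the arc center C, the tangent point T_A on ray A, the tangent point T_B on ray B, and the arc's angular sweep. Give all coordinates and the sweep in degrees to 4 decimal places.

center=(-13.3067,-8.1994) T_A=(-14.3728,2.9375) T_B=(-6.6338,0.7806) sweep=42.0835

bisector direction at 254.4261° = (-0.268482,-0.963285)
center distance |VC| = r/sin(θ/2) = 11.187863/sin(68.9583°) = 11.987180
C = V + |VC|·bis = (-13.3067,-8.1994)
T_A = V + ((C−V)·d_A)·d_A = V + 4.3040·d_A = (-14.3728,2.9375)
T_B = V + ((C−V)·d_B)·d_B = V + 4.3040·d_B = (-6.6338,0.7806)
sweep = 180° − θ = 42.0835°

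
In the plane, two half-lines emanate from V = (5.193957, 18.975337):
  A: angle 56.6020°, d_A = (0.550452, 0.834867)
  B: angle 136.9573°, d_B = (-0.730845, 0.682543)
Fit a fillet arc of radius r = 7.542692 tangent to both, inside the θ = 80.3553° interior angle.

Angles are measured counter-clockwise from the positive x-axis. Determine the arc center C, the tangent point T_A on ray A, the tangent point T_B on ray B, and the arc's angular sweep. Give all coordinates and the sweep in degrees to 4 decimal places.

center=(3.8138,30.5848) T_A=(10.1109,26.4329) T_B=(-1.3344,25.0722) sweep=99.6447

bisector direction at 96.7797° = (-0.118051,0.993007)
center distance |VC| = r/sin(θ/2) = 7.542692/sin(40.1776°) = 11.691201
C = V + |VC|·bis = (3.8138,30.5848)
T_A = V + ((C−V)·d_A)·d_A = V + 8.9326·d_A = (10.1109,26.4329)
T_B = V + ((C−V)·d_B)·d_B = V + 8.9326·d_B = (-1.3344,25.0722)
sweep = 180° − θ = 99.6447°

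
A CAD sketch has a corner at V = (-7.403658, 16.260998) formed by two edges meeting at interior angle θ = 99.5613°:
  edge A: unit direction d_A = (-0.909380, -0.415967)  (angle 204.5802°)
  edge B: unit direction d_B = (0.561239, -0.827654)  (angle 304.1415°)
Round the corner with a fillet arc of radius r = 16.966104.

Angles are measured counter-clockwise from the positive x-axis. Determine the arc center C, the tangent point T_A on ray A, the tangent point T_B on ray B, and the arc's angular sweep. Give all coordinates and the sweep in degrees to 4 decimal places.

bisector direction at 254.3608° = (-0.269578,-0.962979)
center distance |VC| = r/sin(θ/2) = 16.966104/sin(49.7807°) = 22.219215
C = V + |VC|·bis = (-13.3935,-5.1356)
T_A = V + ((C−V)·d_A)·d_A = V + 14.3473·d_A = (-20.4508,10.2930)
T_B = V + ((C−V)·d_B)·d_B = V + 14.3473·d_B = (0.6486,4.3864)
sweep = 180° − θ = 80.4387°

center=(-13.3935,-5.1356) T_A=(-20.4508,10.2930) T_B=(0.6486,4.3864) sweep=80.4387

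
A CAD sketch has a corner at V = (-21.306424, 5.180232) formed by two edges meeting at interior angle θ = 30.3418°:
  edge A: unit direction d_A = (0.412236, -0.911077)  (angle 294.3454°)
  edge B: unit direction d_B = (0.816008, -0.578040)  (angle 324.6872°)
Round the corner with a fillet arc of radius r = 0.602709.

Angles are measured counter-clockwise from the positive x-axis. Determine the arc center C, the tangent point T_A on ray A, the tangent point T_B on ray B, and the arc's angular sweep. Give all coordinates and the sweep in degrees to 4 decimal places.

bisector direction at 309.5163° = (0.636298,-0.771444)
center distance |VC| = r/sin(θ/2) = 0.602709/sin(15.1709°) = 2.303062
C = V + |VC|·bis = (-19.8410,3.4035)
T_A = V + ((C−V)·d_A)·d_A = V + 2.2228·d_A = (-20.3901,3.1551)
T_B = V + ((C−V)·d_B)·d_B = V + 2.2228·d_B = (-19.4926,3.8954)
sweep = 180° − θ = 149.6582°

center=(-19.8410,3.4035) T_A=(-20.3901,3.1551) T_B=(-19.4926,3.8954) sweep=149.6582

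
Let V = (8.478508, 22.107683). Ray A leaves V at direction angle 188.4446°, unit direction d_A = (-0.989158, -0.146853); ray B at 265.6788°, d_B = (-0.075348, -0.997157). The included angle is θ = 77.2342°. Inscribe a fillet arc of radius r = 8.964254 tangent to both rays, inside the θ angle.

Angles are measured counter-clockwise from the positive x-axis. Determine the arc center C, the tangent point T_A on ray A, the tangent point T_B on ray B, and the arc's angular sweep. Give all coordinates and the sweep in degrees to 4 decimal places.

bisector direction at 227.0617° = (-0.681210,-0.732088)
center distance |VC| = r/sin(θ/2) = 8.964254/sin(38.6171°) = 14.363195
C = V + |VC|·bis = (-1.3058,11.5926)
T_A = V + ((C−V)·d_A)·d_A = V + 11.2225·d_A = (-2.6223,20.4596)
T_B = V + ((C−V)·d_B)·d_B = V + 11.2225·d_B = (7.6329,10.9171)
sweep = 180° − θ = 102.7658°

center=(-1.3058,11.5926) T_A=(-2.6223,20.4596) T_B=(7.6329,10.9171) sweep=102.7658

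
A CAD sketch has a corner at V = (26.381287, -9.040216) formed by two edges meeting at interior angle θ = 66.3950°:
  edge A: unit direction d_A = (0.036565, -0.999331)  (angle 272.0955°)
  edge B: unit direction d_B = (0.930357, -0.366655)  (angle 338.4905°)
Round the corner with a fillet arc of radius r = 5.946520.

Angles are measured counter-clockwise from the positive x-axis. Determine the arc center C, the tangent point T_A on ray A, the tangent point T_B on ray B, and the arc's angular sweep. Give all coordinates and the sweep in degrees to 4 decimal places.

center=(32.6561,-17.9048) T_A=(26.7136,-18.1222) T_B=(34.8365,-12.3724) sweep=113.6050

bisector direction at 305.2930° = (0.577758,-0.816208)
center distance |VC| = r/sin(θ/2) = 5.946520/sin(33.1975°) = 10.860694
C = V + |VC|·bis = (32.6561,-17.9048)
T_A = V + ((C−V)·d_A)·d_A = V + 9.0881·d_A = (26.7136,-18.1222)
T_B = V + ((C−V)·d_B)·d_B = V + 9.0881·d_B = (34.8365,-12.3724)
sweep = 180° − θ = 113.6050°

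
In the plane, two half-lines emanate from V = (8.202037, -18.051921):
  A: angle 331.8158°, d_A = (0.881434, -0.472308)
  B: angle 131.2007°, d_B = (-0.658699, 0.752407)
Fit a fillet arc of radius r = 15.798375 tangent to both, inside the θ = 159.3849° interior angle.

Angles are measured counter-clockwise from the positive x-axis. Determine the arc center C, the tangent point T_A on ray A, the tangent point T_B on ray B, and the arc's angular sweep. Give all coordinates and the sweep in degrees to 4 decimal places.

bisector direction at 51.5083° = (0.622402,0.782698)
center distance |VC| = r/sin(θ/2) = 15.798375/sin(79.6924°) = 16.057520
C = V + |VC|·bis = (18.1963,-5.4837)
T_A = V + ((C−V)·d_A)·d_A = V + 2.8732·d_A = (10.7346,-19.4090)
T_B = V + ((C−V)·d_B)·d_B = V + 2.8732·d_B = (6.3095,-15.8901)
sweep = 180° − θ = 20.6151°

center=(18.1963,-5.4837) T_A=(10.7346,-19.4090) T_B=(6.3095,-15.8901) sweep=20.6151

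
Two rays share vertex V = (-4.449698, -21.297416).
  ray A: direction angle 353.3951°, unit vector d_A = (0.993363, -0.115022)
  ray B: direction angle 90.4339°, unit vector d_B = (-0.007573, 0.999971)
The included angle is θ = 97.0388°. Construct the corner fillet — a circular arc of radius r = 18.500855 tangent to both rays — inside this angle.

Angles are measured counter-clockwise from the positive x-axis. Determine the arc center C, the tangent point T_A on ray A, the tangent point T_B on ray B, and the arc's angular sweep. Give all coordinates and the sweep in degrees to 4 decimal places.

center=(13.9268,-4.8008) T_A=(11.7987,-23.1788) T_B=(-4.5736,-4.9409) sweep=82.9612

bisector direction at 41.9145° = (0.744143,0.668021)
center distance |VC| = r/sin(θ/2) = 18.500855/sin(48.5194°) = 24.694805
C = V + |VC|·bis = (13.9268,-4.8008)
T_A = V + ((C−V)·d_A)·d_A = V + 16.3570·d_A = (11.7987,-23.1788)
T_B = V + ((C−V)·d_B)·d_B = V + 16.3570·d_B = (-4.5736,-4.9409)
sweep = 180° − θ = 82.9612°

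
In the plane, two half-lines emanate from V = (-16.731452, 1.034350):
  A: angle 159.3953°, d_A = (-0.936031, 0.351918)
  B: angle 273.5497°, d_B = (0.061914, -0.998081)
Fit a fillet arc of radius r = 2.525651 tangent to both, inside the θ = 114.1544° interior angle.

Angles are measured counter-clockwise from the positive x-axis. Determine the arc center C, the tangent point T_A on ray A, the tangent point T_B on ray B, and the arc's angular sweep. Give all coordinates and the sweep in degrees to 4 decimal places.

center=(-19.1510,-0.7542) T_A=(-18.2622,1.6099) T_B=(-16.6302,-0.5979) sweep=65.8456

bisector direction at 216.4725° = (-0.804142,-0.594437)
center distance |VC| = r/sin(θ/2) = 2.525651/sin(57.0772°) = 3.008863
C = V + |VC|·bis = (-19.1510,-0.7542)
T_A = V + ((C−V)·d_A)·d_A = V + 1.6353·d_A = (-18.2622,1.6099)
T_B = V + ((C−V)·d_B)·d_B = V + 1.6353·d_B = (-16.6302,-0.5979)
sweep = 180° − θ = 65.8456°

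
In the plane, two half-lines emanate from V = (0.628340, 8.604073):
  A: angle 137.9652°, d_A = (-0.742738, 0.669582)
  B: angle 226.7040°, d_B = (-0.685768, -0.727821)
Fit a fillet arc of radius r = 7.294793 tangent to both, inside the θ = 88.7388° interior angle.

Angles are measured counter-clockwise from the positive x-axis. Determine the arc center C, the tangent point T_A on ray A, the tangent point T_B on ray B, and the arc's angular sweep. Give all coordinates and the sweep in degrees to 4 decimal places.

bisector direction at 182.3346° = (-0.999170,-0.040735)
center distance |VC| = r/sin(θ/2) = 7.294793/sin(44.3694°) = 10.431838
C = V + |VC|·bis = (-9.7948,8.1791)
T_A = V + ((C−V)·d_A)·d_A = V + 7.4572·d_A = (-4.9104,13.5973)
T_B = V + ((C−V)·d_B)·d_B = V + 7.4572·d_B = (-4.4855,3.1766)
sweep = 180° − θ = 91.2612°

center=(-9.7948,8.1791) T_A=(-4.9104,13.5973) T_B=(-4.4855,3.1766) sweep=91.2612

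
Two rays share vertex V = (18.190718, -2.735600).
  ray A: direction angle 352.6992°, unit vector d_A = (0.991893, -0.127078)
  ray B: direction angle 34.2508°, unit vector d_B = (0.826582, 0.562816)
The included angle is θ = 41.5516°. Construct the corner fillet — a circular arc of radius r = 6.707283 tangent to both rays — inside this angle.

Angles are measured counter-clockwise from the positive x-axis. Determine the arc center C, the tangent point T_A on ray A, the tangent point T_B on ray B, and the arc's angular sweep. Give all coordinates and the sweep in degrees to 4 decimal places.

bisector direction at 13.4750° = (0.972472,0.233021)
center distance |VC| = r/sin(θ/2) = 6.707283/sin(20.7758°) = 18.909091
C = V + |VC|·bis = (36.5793,1.6706)
T_A = V + ((C−V)·d_A)·d_A = V + 17.6795·d_A = (35.7269,-4.9823)
T_B = V + ((C−V)·d_B)·d_B = V + 17.6795·d_B = (32.8043,7.2147)
sweep = 180° − θ = 138.4484°

center=(36.5793,1.6706) T_A=(35.7269,-4.9823) T_B=(32.8043,7.2147) sweep=138.4484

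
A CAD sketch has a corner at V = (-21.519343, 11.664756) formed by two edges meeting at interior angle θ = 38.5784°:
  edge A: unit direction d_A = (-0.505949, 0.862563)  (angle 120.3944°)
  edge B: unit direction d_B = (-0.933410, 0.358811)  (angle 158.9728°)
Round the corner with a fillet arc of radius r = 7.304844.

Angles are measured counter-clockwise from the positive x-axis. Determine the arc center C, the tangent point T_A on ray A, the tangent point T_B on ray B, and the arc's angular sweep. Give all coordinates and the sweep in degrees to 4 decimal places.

center=(-38.3804,25.9723) T_A=(-32.0795,29.6681) T_B=(-41.0015,19.1539) sweep=141.4216

bisector direction at 139.6836° = (-0.762483,0.647008)
center distance |VC| = r/sin(θ/2) = 7.304844/sin(19.2892°) = 22.113343
C = V + |VC|·bis = (-38.3804,25.9723)
T_A = V + ((C−V)·d_A)·d_A = V + 20.8720·d_A = (-32.0795,29.6681)
T_B = V + ((C−V)·d_B)·d_B = V + 20.8720·d_B = (-41.0015,19.1539)
sweep = 180° − θ = 141.4216°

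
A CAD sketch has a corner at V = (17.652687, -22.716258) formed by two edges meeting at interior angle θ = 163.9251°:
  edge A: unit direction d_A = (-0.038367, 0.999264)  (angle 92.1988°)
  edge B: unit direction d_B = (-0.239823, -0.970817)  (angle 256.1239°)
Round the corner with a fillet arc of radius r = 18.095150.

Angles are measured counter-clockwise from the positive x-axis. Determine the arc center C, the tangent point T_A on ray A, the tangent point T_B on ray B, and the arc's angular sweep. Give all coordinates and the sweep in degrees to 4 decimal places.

bisector direction at 174.1613° = (-0.994812,0.101727)
center distance |VC| = r/sin(θ/2) = 18.095150/sin(81.9625°) = 18.274664
C = V + |VC|·bis = (-0.5272,-20.8572)
T_A = V + ((C−V)·d_A)·d_A = V + 2.5552·d_A = (17.5547,-20.1630)
T_B = V + ((C−V)·d_B)·d_B = V + 2.5552·d_B = (17.0399,-25.1969)
sweep = 180° − θ = 16.0749°

center=(-0.5272,-20.8572) T_A=(17.5547,-20.1630) T_B=(17.0399,-25.1969) sweep=16.0749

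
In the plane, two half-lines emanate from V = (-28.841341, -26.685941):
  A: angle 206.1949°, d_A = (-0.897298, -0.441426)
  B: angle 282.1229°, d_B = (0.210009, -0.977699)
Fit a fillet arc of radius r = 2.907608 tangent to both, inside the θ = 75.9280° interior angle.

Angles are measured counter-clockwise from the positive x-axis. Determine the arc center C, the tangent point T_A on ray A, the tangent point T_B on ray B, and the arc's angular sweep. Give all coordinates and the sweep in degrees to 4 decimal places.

bisector direction at 244.1589° = (-0.435877,-0.900006)
center distance |VC| = r/sin(θ/2) = 2.907608/sin(37.9640°) = 4.726540
C = V + |VC|·bis = (-30.9015,-30.9399)
T_A = V + ((C−V)·d_A)·d_A = V + 3.7264·d_A = (-32.1850,-28.3309)
T_B = V + ((C−V)·d_B)·d_B = V + 3.7264·d_B = (-28.0588,-30.3292)
sweep = 180° − θ = 104.0720°

center=(-30.9015,-30.9399) T_A=(-32.1850,-28.3309) T_B=(-28.0588,-30.3292) sweep=104.0720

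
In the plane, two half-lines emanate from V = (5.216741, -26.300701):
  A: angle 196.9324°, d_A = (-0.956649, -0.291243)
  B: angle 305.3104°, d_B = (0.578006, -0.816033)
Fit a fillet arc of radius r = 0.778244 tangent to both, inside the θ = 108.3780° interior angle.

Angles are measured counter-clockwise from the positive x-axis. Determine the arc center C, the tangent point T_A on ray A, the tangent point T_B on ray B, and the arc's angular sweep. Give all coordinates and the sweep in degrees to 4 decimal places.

center=(4.9062,-27.2087) T_A=(4.6796,-26.4642) T_B=(5.5413,-26.7589) sweep=71.6220

bisector direction at 251.1214° = (-0.323564,-0.946206)
center distance |VC| = r/sin(θ/2) = 0.778244/sin(54.1890°) = 0.959668
C = V + |VC|·bis = (4.9062,-27.2087)
T_A = V + ((C−V)·d_A)·d_A = V + 0.5615·d_A = (4.6796,-26.4642)
T_B = V + ((C−V)·d_B)·d_B = V + 0.5615·d_B = (5.5413,-26.7589)
sweep = 180° − θ = 71.6220°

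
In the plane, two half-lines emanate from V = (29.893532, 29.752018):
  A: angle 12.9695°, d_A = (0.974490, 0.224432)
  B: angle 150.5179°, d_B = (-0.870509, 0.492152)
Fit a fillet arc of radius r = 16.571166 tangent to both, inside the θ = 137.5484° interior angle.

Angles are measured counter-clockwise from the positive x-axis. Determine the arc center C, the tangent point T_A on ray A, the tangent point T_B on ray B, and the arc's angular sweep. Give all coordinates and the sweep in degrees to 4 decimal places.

bisector direction at 81.7437° = (0.143601,0.989636)
center distance |VC| = r/sin(θ/2) = 16.571166/sin(68.7742°) = 17.777153
C = V + |VC|·bis = (32.4464,47.3449)
T_A = V + ((C−V)·d_A)·d_A = V + 6.4361·d_A = (36.1655,31.1965)
T_B = V + ((C−V)·d_B)·d_B = V + 6.4361·d_B = (24.2908,32.9196)
sweep = 180° − θ = 42.4516°

center=(32.4464,47.3449) T_A=(36.1655,31.1965) T_B=(24.2908,32.9196) sweep=42.4516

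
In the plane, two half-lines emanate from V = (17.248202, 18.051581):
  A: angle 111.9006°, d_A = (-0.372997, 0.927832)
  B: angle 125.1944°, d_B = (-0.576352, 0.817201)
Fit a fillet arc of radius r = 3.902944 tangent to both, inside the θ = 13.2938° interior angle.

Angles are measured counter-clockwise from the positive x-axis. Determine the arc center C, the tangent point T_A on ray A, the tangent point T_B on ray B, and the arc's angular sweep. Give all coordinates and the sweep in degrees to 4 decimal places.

bisector direction at 118.5475° = (-0.477887,0.878421)
center distance |VC| = r/sin(θ/2) = 3.902944/sin(6.6469°) = 33.718667
C = V + |VC|·bis = (1.1345,47.6708)
T_A = V + ((C−V)·d_A)·d_A = V + 33.4920·d_A = (4.7558,49.1266)
T_B = V + ((C−V)·d_B)·d_B = V + 33.4920·d_B = (-2.0550,45.4213)
sweep = 180° − θ = 166.7062°

center=(1.1345,47.6708) T_A=(4.7558,49.1266) T_B=(-2.0550,45.4213) sweep=166.7062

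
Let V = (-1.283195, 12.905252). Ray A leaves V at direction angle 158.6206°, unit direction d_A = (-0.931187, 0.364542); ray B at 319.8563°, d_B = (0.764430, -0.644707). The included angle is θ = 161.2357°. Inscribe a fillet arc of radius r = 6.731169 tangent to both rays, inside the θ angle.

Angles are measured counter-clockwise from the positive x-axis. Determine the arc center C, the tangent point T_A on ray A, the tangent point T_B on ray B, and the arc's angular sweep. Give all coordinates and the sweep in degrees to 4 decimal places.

bisector direction at 239.2385° = (-0.511466,-0.859303)
center distance |VC| = r/sin(θ/2) = 6.731169/sin(80.6179°) = 6.822433
C = V + |VC|·bis = (-4.7726,7.0427)
T_A = V + ((C−V)·d_A)·d_A = V + 1.1122·d_A = (-2.3188,13.3107)
T_B = V + ((C−V)·d_B)·d_B = V + 1.1122·d_B = (-0.4330,12.1882)
sweep = 180° − θ = 18.7643°

center=(-4.7726,7.0427) T_A=(-2.3188,13.3107) T_B=(-0.4330,12.1882) sweep=18.7643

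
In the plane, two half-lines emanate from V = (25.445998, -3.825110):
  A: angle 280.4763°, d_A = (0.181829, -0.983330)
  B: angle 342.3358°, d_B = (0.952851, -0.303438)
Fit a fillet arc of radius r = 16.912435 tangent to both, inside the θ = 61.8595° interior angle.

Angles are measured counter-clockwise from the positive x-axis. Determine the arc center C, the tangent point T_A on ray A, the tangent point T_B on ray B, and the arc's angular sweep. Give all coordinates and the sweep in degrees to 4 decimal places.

center=(47.2087,-28.5048) T_A=(30.5782,-31.5799) T_B=(52.3406,-12.3897) sweep=118.1405

bisector direction at 311.4060° = (0.661391,-0.750041)
center distance |VC| = r/sin(θ/2) = 16.912435/sin(30.9297°) = 32.904420
C = V + |VC|·bis = (47.2087,-28.5048)
T_A = V + ((C−V)·d_A)·d_A = V + 28.2254·d_A = (30.5782,-31.5799)
T_B = V + ((C−V)·d_B)·d_B = V + 28.2254·d_B = (52.3406,-12.3897)
sweep = 180° − θ = 118.1405°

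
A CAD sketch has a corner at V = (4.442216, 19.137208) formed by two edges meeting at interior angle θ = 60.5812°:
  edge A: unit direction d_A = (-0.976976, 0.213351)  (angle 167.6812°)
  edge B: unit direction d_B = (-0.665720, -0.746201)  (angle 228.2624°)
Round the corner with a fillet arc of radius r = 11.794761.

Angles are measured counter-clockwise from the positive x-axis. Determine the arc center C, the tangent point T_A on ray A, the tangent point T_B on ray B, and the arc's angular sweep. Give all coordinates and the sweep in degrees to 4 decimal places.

bisector direction at 197.9718° = (-0.951208,-0.308549)
center distance |VC| = r/sin(θ/2) = 11.794761/sin(30.2906°) = 23.384396
C = V + |VC|·bis = (-17.8012,11.9220)
T_A = V + ((C−V)·d_A)·d_A = V + 20.1919·d_A = (-15.2848,23.4452)
T_B = V + ((C−V)·d_B)·d_B = V + 20.1919·d_B = (-9.0000,4.0700)
sweep = 180° − θ = 119.4188°

center=(-17.8012,11.9220) T_A=(-15.2848,23.4452) T_B=(-9.0000,4.0700) sweep=119.4188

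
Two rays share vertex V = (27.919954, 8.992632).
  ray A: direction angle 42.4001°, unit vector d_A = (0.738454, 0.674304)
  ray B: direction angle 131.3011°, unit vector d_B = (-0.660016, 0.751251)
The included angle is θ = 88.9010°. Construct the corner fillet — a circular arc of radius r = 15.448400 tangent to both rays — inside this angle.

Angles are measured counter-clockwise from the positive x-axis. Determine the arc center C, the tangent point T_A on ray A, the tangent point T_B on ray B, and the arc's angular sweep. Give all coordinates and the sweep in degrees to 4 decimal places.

bisector direction at 86.8506° = (0.054940,0.998490)
center distance |VC| = r/sin(θ/2) = 15.448400/sin(44.4505°) = 22.059916
C = V + |VC|·bis = (29.1319,31.0192)
T_A = V + ((C−V)·d_A)·d_A = V + 15.7476·d_A = (39.5488,19.6113)
T_B = V + ((C−V)·d_B)·d_B = V + 15.7476·d_B = (17.5263,20.8230)
sweep = 180° − θ = 91.0990°

center=(29.1319,31.0192) T_A=(39.5488,19.6113) T_B=(17.5263,20.8230) sweep=91.0990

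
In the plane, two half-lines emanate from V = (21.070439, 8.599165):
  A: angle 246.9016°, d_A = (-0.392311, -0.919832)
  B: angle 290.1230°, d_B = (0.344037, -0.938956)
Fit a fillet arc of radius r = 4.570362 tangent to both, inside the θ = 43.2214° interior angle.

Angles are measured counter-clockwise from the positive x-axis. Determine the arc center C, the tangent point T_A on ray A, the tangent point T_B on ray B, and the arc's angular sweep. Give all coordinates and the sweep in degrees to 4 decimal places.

center=(20.7483,-3.8061) T_A=(16.5443,-2.0131) T_B=(25.0396,-2.2337) sweep=136.7786

bisector direction at 268.5123° = (-0.025962,-0.999663)
center distance |VC| = r/sin(θ/2) = 4.570362/sin(21.6107°) = 12.409407
C = V + |VC|·bis = (20.7483,-3.8061)
T_A = V + ((C−V)·d_A)·d_A = V + 11.5371·d_A = (16.5443,-2.0131)
T_B = V + ((C−V)·d_B)·d_B = V + 11.5371·d_B = (25.0396,-2.2337)
sweep = 180° − θ = 136.7786°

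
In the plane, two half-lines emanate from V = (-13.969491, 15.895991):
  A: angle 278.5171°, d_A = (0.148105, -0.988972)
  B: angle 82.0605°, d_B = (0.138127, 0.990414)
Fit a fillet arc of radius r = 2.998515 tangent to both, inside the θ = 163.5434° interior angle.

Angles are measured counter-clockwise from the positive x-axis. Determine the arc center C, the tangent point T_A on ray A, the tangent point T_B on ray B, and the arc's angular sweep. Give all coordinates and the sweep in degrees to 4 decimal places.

center=(-10.9398,15.9113) T_A=(-13.9053,15.4672) T_B=(-13.9096,16.3254) sweep=16.4566

bisector direction at 0.2888° = (0.999987,0.005040)
center distance |VC| = r/sin(θ/2) = 2.998515/sin(81.7717°) = 3.029704
C = V + |VC|·bis = (-10.9398,15.9113)
T_A = V + ((C−V)·d_A)·d_A = V + 0.4336·d_A = (-13.9053,15.4672)
T_B = V + ((C−V)·d_B)·d_B = V + 0.4336·d_B = (-13.9096,16.3254)
sweep = 180° − θ = 16.4566°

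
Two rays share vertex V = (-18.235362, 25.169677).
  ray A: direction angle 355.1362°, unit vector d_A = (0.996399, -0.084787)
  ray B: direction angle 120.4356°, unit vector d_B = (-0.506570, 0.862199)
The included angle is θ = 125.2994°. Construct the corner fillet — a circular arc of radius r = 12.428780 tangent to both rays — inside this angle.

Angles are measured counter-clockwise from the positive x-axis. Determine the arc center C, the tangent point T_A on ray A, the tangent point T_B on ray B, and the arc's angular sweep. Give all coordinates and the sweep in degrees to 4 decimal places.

bisector direction at 57.7859° = (0.533085,0.846062)
center distance |VC| = r/sin(θ/2) = 12.428780/sin(62.6497°) = 13.992998
C = V + |VC|·bis = (-10.7759,37.0086)
T_A = V + ((C−V)·d_A)·d_A = V + 6.4288·d_A = (-11.8297,24.6246)
T_B = V + ((C−V)·d_B)·d_B = V + 6.4288·d_B = (-21.4920,30.7126)
sweep = 180° − θ = 54.7006°

center=(-10.7759,37.0086) T_A=(-11.8297,24.6246) T_B=(-21.4920,30.7126) sweep=54.7006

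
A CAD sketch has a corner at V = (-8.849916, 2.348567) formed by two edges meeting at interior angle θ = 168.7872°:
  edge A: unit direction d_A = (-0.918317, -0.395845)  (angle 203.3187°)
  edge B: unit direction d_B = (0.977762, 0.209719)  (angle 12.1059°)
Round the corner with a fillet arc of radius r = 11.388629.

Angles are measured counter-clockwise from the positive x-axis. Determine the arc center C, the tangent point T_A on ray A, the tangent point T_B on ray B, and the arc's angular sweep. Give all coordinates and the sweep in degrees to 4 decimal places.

center=(-5.3684,-8.5523) T_A=(-9.8765,1.9060) T_B=(-7.7568,2.5830) sweep=11.2128

bisector direction at 287.7123° = (0.304238,-0.952596)
center distance |VC| = r/sin(θ/2) = 11.388629/sin(84.3936°) = 11.443368
C = V + |VC|·bis = (-5.3684,-8.5523)
T_A = V + ((C−V)·d_A)·d_A = V + 1.1179·d_A = (-9.8765,1.9060)
T_B = V + ((C−V)·d_B)·d_B = V + 1.1179·d_B = (-7.7568,2.5830)
sweep = 180° − θ = 11.2128°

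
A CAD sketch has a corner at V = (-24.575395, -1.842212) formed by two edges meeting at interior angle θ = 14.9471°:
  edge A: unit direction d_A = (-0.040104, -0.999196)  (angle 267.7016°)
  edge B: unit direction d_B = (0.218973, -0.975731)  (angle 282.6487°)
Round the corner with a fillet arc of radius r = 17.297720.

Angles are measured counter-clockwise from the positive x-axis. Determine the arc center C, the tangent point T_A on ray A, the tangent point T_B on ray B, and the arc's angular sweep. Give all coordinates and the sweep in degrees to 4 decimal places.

bisector direction at 275.1751° = (0.090201,-0.995924)
center distance |VC| = r/sin(θ/2) = 17.297720/sin(7.4736°) = 132.989322
C = V + |VC|·bis = (-12.5797,-134.2894)
T_A = V + ((C−V)·d_A)·d_A = V + 131.8596·d_A = (-29.8635,-133.5957)
T_B = V + ((C−V)·d_B)·d_B = V + 131.8596·d_B = (4.2982,-130.5017)
sweep = 180° − θ = 165.0529°

center=(-12.5797,-134.2894) T_A=(-29.8635,-133.5957) T_B=(4.2982,-130.5017) sweep=165.0529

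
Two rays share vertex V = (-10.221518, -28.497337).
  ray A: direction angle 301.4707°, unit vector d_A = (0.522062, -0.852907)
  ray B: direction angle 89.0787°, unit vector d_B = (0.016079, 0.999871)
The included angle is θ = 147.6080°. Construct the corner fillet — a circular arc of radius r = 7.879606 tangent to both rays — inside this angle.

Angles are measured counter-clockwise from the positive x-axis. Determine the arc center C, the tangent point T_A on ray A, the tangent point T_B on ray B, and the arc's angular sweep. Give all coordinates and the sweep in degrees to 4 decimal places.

center=(-2.3061,-26.3357) T_A=(-9.0267,-30.4493) T_B=(-10.1847,-26.2090) sweep=32.3920

bisector direction at 15.2747° = (0.964674,0.263447)
center distance |VC| = r/sin(θ/2) = 7.879606/sin(73.8040°) = 8.205246
C = V + |VC|·bis = (-2.3061,-26.3357)
T_A = V + ((C−V)·d_A)·d_A = V + 2.2886·d_A = (-9.0267,-30.4493)
T_B = V + ((C−V)·d_B)·d_B = V + 2.2886·d_B = (-10.1847,-26.2090)
sweep = 180° − θ = 32.3920°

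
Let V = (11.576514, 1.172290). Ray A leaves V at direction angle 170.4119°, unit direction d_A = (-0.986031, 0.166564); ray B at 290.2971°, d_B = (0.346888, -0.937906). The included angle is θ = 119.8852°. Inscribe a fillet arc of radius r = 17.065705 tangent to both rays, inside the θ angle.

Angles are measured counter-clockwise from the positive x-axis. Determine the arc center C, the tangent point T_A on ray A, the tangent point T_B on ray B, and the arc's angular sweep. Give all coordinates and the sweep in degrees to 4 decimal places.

center=(-1.0038,-14.0101) T_A=(1.8388,2.8172) T_B=(15.0023,-8.0902) sweep=60.1148

bisector direction at 230.3545° = (-0.638036,-0.770007)
center distance |VC| = r/sin(θ/2) = 17.065705/sin(59.9426°) = 19.717193
C = V + |VC|·bis = (-1.0038,-14.0101)
T_A = V + ((C−V)·d_A)·d_A = V + 9.8757·d_A = (1.8388,2.8172)
T_B = V + ((C−V)·d_B)·d_B = V + 9.8757·d_B = (15.0023,-8.0902)
sweep = 180° − θ = 60.1148°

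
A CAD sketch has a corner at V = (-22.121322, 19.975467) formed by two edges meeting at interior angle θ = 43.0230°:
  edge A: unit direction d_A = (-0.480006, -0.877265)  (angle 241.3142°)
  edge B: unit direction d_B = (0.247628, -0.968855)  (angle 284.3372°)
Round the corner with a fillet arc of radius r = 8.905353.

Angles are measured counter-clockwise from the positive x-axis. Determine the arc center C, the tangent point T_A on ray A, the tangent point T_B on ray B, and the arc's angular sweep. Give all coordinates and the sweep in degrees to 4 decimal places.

center=(-25.1543,-4.1203) T_A=(-32.9667,0.1543) T_B=(-16.5263,-1.9151) sweep=136.9770

bisector direction at 262.8257° = (-0.124888,-0.992171)
center distance |VC| = r/sin(θ/2) = 8.905353/sin(21.5115°) = 24.285916
C = V + |VC|·bis = (-25.1543,-4.1203)
T_A = V + ((C−V)·d_A)·d_A = V + 22.5943·d_A = (-32.9667,0.1543)
T_B = V + ((C−V)·d_B)·d_B = V + 22.5943·d_B = (-16.5263,-1.9151)
sweep = 180° − θ = 136.9770°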